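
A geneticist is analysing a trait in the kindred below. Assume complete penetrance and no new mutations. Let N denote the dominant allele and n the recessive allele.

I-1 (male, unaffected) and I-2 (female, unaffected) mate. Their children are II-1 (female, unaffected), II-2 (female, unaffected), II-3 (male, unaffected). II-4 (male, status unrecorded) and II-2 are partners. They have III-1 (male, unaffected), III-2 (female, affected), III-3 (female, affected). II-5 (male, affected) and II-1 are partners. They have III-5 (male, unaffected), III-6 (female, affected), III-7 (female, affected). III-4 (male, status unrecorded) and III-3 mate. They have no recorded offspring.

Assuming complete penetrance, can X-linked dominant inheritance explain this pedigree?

A consistent assignment under X-linked dominant exists: I-1 X^n Y, I-2 X^n X^n, II-1 X^n X^n, II-2 X^n X^n, II-3 X^n Y, II-4 X^N Y, II-5 X^N Y, III-1 X^n Y, III-2 X^N X^n, III-3 X^N X^n, III-4 X^N Y, III-5 X^n Y, III-6 X^N X^n, III-7 X^N X^n.
In this assignment every recorded phenotype matches its genotype and every non-founder's genotype is obtainable from its parents' genotypes, so the pedigree is consistent.

Yes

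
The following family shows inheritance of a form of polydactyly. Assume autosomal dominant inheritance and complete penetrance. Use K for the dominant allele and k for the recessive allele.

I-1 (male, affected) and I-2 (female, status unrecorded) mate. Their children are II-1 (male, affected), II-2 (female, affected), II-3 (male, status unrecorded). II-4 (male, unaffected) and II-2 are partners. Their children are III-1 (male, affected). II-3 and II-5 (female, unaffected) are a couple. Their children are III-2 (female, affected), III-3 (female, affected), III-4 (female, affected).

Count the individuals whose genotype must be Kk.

Obligate heterozygotes: III-1 is affected so carries K and received k from II-4 (kk), so III-1 is Kk; III-2 is affected so carries K and received k from II-5 (kk), so III-2 is Kk; III-3 is affected so carries K and received k from II-5 (kk), so III-3 is Kk; III-4 is affected so carries K and received k from II-5 (kk), so III-4 is Kk.
Every other individual is either homozygous by phenotype or has at least one consistent homozygous assignment, so the count is 4.

4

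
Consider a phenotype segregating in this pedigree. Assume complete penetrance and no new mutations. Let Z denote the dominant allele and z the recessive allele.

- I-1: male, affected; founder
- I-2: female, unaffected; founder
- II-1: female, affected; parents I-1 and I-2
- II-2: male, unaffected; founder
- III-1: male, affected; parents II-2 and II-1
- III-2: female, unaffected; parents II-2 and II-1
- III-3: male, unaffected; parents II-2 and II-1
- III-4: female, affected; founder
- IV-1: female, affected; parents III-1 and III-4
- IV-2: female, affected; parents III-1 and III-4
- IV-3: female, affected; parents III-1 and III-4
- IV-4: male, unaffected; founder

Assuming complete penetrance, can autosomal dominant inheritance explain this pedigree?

A consistent assignment under autosomal dominant exists: I-1 ZZ, I-2 zz, II-1 Zz, II-2 zz, III-1 Zz, III-2 zz, III-3 zz, III-4 ZZ, IV-1 ZZ, IV-2 ZZ, IV-3 ZZ, IV-4 zz.
In this assignment every recorded phenotype matches its genotype and every non-founder's genotype is obtainable from its parents' genotypes, so the pedigree is consistent.

Yes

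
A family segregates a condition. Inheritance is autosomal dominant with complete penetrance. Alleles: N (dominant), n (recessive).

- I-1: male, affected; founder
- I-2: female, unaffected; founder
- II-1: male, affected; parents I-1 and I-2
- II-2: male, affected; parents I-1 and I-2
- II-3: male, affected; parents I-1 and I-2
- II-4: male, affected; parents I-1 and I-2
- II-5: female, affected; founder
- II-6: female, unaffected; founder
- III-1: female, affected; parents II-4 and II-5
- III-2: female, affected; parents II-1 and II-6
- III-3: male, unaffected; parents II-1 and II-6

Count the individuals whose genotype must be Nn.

Obligate heterozygotes: II-1 is affected so carries N and received n from I-2 (nn), so II-1 is Nn; II-2 is affected so carries N and received n from I-2 (nn), so II-2 is Nn; II-3 is affected so carries N and received n from I-2 (nn), so II-3 is Nn; II-4 is affected so carries N and received n from I-2 (nn), so II-4 is Nn; III-2 is affected so carries N and received n from II-6 (nn), so III-2 is Nn.
Every other individual is either homozygous by phenotype or has at least one consistent homozygous assignment, so the count is 5.

5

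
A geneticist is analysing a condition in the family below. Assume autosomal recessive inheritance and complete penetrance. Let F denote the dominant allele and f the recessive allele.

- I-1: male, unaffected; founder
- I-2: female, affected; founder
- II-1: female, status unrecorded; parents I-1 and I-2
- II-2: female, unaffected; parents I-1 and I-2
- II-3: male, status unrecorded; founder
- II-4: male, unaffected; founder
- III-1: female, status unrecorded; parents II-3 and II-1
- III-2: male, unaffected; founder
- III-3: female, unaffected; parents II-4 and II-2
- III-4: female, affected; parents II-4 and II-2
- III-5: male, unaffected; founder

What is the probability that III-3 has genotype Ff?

II-4 is unaffected so carries F and passed f to III-4 (ff), so II-4 is Ff.
II-2 is unaffected so carries F and received f from I-2 (ff), so II-2 is Ff.
Their cross gives offspring ratios 1/4 FF : 1/2 Ff : 1/4 ff. Conditioning on III-3 being unaffected, P(Ff) = 1/2 / 3/4 = 2/3.

2/3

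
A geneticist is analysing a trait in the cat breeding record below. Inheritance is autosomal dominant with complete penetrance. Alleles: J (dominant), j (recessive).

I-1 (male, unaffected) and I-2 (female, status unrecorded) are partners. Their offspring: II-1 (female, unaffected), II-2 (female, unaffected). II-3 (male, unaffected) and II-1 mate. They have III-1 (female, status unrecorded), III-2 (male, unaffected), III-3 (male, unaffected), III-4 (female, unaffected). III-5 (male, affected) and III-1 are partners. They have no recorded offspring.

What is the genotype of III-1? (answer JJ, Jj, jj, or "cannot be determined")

jj

From phenotype alone, III-1 is JJ or Jj or jj.
III-1 received j from II-3 (jj) and received j from II-1 (jj), so III-1 is jj.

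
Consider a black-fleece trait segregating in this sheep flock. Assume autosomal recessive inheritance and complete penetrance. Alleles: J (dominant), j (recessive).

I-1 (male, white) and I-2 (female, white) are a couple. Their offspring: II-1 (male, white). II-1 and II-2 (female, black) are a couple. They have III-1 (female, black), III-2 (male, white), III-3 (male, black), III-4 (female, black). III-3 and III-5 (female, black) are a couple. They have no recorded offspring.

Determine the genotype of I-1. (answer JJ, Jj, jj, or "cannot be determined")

cannot be determined

I-1's phenotype allows JJ or Jj, and no parent or child forces a single allele at both positions; consistent genotype assignments exist with I-1 as JJ or Jj.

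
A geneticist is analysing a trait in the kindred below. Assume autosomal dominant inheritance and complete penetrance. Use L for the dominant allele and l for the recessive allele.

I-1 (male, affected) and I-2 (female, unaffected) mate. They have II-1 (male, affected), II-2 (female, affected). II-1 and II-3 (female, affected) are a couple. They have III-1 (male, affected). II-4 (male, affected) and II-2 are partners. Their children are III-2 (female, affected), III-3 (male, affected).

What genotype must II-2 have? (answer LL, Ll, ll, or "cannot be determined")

From phenotype alone, II-2 is LL or Ll.
II-2 is affected so carries L and received l from I-2 (ll), so II-2 is Ll.

Ll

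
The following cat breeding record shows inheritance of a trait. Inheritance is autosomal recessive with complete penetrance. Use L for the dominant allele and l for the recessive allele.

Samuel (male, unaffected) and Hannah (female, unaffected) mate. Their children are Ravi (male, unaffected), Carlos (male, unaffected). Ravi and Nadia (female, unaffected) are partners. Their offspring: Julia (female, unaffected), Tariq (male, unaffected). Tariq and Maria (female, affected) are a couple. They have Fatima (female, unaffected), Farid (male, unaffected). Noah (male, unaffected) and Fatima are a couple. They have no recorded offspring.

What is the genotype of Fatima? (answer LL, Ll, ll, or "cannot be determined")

From phenotype alone, Fatima is LL or Ll.
Fatima is unaffected so carries L and received l from Maria (ll), so Fatima is Ll.

Ll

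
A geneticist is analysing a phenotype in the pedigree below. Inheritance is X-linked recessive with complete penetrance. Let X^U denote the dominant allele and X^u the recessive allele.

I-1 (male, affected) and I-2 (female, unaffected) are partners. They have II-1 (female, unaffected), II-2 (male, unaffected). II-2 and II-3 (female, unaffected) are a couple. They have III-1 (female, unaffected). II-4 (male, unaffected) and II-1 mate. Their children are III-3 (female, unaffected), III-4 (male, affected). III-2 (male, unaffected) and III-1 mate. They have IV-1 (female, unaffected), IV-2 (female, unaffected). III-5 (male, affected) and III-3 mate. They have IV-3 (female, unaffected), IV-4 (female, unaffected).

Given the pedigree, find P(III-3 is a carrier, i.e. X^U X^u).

1/5

II-4 is unaffected, so II-4 is X^U Y.
II-1 is unaffected so carries U and received u from I-1 (X^u Y), so II-1 is X^U X^u.
Their cross gives offspring ratios 1/2 X^U X^U : 1/2 X^U X^u. Conditioning on III-3 being unaffected, P(X^U X^u) = 1/2 / 1 = 1/2 before taking III-3's own offspring into account.
III-5 is affected, so III-5 is X^u Y.
Now use III-3's offspring. Probability of each recorded status — unaffected daughter IV-3: 1/2 if III-3 is X^U X^u, 1 if X^U X^U; unaffected daughter IV-4: 1/2 if III-3 is X^U X^u, 1 if X^U X^U.
Bayes: P(X^U X^u) = 1/2·1/4 / (1/2·1/4 + 1/2·1) = 1/5.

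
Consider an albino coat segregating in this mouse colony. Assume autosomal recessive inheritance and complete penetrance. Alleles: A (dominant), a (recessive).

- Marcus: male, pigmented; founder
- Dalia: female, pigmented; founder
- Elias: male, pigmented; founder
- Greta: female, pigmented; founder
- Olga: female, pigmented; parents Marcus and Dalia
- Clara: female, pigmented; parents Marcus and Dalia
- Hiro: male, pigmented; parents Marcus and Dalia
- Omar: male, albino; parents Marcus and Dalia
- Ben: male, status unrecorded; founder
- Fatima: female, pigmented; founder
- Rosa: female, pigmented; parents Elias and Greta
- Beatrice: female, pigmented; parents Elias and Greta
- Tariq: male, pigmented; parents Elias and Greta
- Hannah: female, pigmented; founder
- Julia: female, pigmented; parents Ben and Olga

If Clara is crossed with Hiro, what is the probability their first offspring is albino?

1/9

Marcus is pigmented so carries A and passed a to Omar (aa), so Marcus is Aa.
Dalia is pigmented so carries A and passed a to Omar (aa), so Dalia is Aa.
Clara is a pigmented offspring of Marcus (Aa) × Dalia (Aa), whose cross gives 1/4 AA : 1/2 Aa : 1/4 aa; conditioning on being pigmented, Clara is AA with probability 1/3, Aa with probability 2/3.
Hiro is a pigmented offspring of Marcus (Aa) × Dalia (Aa), whose cross gives 1/4 AA : 1/2 Aa : 1/4 aa; conditioning on being pigmented, Hiro is AA with probability 1/3, Aa with probability 2/3.
Summing over parental genotype combinations, P(offspring is albino) = 4/9·1/4 = 1/9.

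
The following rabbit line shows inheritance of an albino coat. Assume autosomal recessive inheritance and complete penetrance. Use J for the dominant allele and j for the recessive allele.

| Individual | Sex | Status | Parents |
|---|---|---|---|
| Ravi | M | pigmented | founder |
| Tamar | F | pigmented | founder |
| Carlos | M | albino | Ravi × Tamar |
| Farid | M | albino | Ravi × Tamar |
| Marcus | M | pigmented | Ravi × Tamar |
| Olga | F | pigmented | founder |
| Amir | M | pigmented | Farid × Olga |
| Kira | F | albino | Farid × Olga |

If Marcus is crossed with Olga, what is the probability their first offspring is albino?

1/6

Ravi is pigmented so carries J and passed j to Carlos (jj), so Ravi is Jj.
Tamar is pigmented so carries J and passed j to Carlos (jj), so Tamar is Jj.
Marcus is a pigmented offspring of Ravi (Jj) × Tamar (Jj), whose cross gives 1/4 JJ : 1/2 Jj : 1/4 jj; conditioning on being pigmented, Marcus is JJ with probability 1/3, Jj with probability 2/3.
Olga is pigmented so carries J and passed j to Kira (jj), so Olga is Jj.
Summing over parental genotype combinations, P(offspring is albino) = 2/3·1/4 = 1/6.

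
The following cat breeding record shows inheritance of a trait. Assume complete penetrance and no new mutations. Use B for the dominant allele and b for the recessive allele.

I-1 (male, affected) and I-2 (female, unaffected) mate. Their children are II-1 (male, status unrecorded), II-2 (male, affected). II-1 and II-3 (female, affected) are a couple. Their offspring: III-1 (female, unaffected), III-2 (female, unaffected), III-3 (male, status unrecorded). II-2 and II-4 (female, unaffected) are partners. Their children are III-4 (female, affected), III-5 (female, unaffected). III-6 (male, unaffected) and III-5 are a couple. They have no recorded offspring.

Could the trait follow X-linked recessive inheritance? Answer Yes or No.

Yes

A consistent assignment under X-linked recessive exists: I-1 X^b Y, I-2 X^B X^b, II-1 X^B Y, II-2 X^b Y, II-3 X^b X^b, II-4 X^B X^b, III-1 X^B X^b, III-2 X^B X^b, III-3 X^b Y, III-4 X^b X^b, III-5 X^B X^b, III-6 X^B Y.
In this assignment every recorded phenotype matches its genotype and every non-founder's genotype is obtainable from its parents' genotypes, so the pedigree is consistent.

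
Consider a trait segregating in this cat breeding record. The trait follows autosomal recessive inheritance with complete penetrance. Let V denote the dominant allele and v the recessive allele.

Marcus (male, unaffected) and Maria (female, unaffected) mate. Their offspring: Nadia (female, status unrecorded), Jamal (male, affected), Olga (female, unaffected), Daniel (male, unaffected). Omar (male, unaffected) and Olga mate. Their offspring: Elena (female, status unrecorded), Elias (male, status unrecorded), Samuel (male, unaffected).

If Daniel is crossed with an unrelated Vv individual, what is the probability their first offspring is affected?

1/6

Marcus is unaffected so carries V and passed v to Jamal (vv), so Marcus is Vv.
Maria is unaffected so carries V and passed v to Jamal (vv), so Maria is Vv.
Daniel is an unaffected offspring of Marcus (Vv) × Maria (Vv), whose cross gives 1/4 VV : 1/2 Vv : 1/4 vv; conditioning on being unaffected, Daniel is VV with probability 1/3, Vv with probability 2/3.
Summing over parental genotype combinations, P(offspring is affected) = 2/3·1/4 = 1/6.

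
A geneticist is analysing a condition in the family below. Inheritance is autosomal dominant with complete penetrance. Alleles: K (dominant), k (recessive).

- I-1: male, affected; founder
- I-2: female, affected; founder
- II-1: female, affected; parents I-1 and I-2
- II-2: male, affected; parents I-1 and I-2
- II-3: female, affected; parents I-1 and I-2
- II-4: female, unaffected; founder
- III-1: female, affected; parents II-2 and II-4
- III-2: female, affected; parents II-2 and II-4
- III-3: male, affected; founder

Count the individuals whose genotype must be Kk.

2

Obligate heterozygotes: III-1 is affected so carries K and received k from II-4 (kk), so III-1 is Kk; III-2 is affected so carries K and received k from II-4 (kk), so III-2 is Kk.
Every other individual is either homozygous by phenotype or has at least one consistent homozygous assignment, so the count is 2.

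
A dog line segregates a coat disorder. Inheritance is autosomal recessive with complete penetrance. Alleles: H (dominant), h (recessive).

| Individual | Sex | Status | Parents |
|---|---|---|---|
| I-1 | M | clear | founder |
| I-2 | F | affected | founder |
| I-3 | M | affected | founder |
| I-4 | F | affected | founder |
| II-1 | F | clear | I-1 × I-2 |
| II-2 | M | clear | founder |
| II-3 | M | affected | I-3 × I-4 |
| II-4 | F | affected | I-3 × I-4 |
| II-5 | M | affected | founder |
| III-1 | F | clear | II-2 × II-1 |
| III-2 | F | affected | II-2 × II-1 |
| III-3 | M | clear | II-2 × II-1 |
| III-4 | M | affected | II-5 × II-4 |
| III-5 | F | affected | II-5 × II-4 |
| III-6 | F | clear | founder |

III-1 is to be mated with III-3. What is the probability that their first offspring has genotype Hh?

II-2 is clear so carries H and passed h to III-2 (hh), so II-2 is Hh.
II-1 is clear so carries H and received h from I-2 (hh), so II-1 is Hh.
III-1 is a clear offspring of II-2 (Hh) × II-1 (Hh), whose cross gives 1/4 HH : 1/2 Hh : 1/4 hh; conditioning on being clear, III-1 is HH with probability 1/3, Hh with probability 2/3.
III-3 is a clear offspring of II-2 (Hh) × II-1 (Hh), whose cross gives 1/4 HH : 1/2 Hh : 1/4 hh; conditioning on being clear, III-3 is HH with probability 1/3, Hh with probability 2/3.
Summing over parental genotype combinations, P(offspring has genotype Hh) = 2/9·1/2 + 2/9·1/2 + 4/9·1/2 = 4/9.

4/9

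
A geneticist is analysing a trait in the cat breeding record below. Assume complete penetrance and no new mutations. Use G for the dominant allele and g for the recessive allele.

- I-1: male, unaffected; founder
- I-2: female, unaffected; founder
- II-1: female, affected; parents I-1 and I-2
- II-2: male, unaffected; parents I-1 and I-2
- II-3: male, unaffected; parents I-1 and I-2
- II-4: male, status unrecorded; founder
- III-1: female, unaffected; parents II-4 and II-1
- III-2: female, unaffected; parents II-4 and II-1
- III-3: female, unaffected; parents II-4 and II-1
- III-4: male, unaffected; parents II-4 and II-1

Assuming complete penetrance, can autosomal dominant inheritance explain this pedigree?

No

Under autosomal dominant, II-1 (affected, female) cannot arise from I-1 (unaffected) × I-2 (unaffected).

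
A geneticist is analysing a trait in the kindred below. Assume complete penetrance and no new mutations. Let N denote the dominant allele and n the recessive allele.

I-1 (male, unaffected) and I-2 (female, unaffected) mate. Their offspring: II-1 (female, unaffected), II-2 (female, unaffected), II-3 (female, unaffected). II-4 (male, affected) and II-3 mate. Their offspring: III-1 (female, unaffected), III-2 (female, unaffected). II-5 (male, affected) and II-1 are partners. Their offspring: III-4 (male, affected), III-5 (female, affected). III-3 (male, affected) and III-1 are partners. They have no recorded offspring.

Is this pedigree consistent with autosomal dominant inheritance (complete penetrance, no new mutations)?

Yes

A consistent assignment under autosomal dominant exists: I-1 nn, I-2 nn, II-1 nn, II-2 nn, II-3 nn, II-4 Nn, II-5 NN, III-1 nn, III-2 nn, III-3 NN, III-4 Nn, III-5 Nn.
In this assignment every recorded phenotype matches its genotype and every non-founder's genotype is obtainable from its parents' genotypes, so the pedigree is consistent.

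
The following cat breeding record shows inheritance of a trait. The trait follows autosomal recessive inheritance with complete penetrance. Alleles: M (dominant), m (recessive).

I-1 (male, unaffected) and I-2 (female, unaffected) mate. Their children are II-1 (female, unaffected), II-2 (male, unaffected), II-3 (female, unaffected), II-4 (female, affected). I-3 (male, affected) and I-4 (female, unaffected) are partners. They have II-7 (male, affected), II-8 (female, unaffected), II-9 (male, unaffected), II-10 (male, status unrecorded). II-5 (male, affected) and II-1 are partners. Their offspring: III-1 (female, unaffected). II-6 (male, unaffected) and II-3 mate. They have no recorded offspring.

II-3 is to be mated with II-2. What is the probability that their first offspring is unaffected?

8/9

I-1 is unaffected so carries M and passed m to II-4 (mm), so I-1 is Mm.
I-2 is unaffected so carries M and passed m to II-4 (mm), so I-2 is Mm.
II-3 is an unaffected offspring of I-1 (Mm) × I-2 (Mm), whose cross gives 1/4 MM : 1/2 Mm : 1/4 mm; conditioning on being unaffected, II-3 is MM with probability 1/3, Mm with probability 2/3.
II-2 is an unaffected offspring of I-1 (Mm) × I-2 (Mm), whose cross gives 1/4 MM : 1/2 Mm : 1/4 mm; conditioning on being unaffected, II-2 is MM with probability 1/3, Mm with probability 2/3.
Summing over parental genotype combinations, P(offspring is unaffected) = 1/9·1 + 2/9·1 + 2/9·1 + 4/9·3/4 = 8/9.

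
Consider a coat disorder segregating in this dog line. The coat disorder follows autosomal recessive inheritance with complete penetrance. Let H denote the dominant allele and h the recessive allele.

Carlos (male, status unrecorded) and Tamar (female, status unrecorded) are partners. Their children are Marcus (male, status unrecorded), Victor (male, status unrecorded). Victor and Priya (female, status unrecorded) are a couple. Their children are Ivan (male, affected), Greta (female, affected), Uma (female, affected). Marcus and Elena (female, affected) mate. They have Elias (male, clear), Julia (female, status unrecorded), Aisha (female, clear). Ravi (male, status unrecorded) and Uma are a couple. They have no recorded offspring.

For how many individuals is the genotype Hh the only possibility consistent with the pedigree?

2

Obligate heterozygotes: Elias is clear so carries H and received h from Elena (hh), so Elias is Hh; Aisha is clear so carries H and received h from Elena (hh), so Aisha is Hh.
Every other individual is either homozygous by phenotype or has at least one consistent homozygous assignment, so the count is 2.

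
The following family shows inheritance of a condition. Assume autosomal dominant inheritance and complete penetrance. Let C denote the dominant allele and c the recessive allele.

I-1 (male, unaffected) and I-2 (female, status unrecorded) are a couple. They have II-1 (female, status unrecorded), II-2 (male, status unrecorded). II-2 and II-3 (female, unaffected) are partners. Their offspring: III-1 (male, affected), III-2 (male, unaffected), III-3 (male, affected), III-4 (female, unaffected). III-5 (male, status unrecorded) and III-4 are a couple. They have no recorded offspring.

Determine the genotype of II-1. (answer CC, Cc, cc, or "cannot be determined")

II-1's phenotype is unrecorded, and no parent or child forces a single allele at both positions; consistent genotype assignments exist with II-1 as Cc or cc.

cannot be determined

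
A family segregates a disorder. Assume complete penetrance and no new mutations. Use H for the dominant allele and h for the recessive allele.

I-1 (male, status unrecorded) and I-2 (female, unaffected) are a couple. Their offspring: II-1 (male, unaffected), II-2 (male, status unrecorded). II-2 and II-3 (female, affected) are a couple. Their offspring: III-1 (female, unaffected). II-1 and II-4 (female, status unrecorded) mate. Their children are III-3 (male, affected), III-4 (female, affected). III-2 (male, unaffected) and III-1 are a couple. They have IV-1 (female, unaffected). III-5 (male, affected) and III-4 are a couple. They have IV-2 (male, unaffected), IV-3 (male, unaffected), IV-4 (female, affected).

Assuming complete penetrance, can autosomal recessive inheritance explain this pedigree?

No

Under autosomal recessive, IV-2 (unaffected, male) cannot arise from III-5 (affected) × III-4 (affected).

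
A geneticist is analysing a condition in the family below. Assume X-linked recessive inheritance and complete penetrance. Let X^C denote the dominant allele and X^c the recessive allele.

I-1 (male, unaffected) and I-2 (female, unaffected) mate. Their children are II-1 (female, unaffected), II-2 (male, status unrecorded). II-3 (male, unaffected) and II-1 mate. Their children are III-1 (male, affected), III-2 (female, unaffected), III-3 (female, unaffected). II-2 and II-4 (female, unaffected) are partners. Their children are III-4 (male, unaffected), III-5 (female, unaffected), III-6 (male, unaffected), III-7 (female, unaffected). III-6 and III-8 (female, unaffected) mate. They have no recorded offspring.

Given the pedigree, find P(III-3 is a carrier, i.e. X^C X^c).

II-3 is unaffected, so II-3 is X^C Y.
II-1 is unaffected so carries C and passed c to III-1 (X^c Y), so II-1 is X^C X^c.
Their cross gives offspring ratios 1/2 X^C X^C : 1/2 X^C X^c. Conditioning on III-3 being unaffected, P(X^C X^c) = 1/2 / 1 = 1/2.

1/2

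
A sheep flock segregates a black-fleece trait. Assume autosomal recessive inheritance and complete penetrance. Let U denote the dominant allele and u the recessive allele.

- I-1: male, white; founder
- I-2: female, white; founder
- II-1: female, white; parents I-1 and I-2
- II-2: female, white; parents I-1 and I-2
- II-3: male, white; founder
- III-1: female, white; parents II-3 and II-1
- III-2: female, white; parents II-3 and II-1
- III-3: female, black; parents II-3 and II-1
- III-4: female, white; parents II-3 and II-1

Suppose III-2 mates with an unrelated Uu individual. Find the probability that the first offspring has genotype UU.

II-3 is white so carries U and passed u to III-3 (uu), so II-3 is Uu.
II-1 is white so carries U and passed u to III-3 (uu), so II-1 is Uu.
III-2 is a white offspring of II-3 (Uu) × II-1 (Uu), whose cross gives 1/4 UU : 1/2 Uu : 1/4 uu; conditioning on being white, III-2 is UU with probability 1/3, Uu with probability 2/3.
Summing over parental genotype combinations, P(offspring has genotype UU) = 1/3·1/2 + 2/3·1/4 = 1/3.

1/3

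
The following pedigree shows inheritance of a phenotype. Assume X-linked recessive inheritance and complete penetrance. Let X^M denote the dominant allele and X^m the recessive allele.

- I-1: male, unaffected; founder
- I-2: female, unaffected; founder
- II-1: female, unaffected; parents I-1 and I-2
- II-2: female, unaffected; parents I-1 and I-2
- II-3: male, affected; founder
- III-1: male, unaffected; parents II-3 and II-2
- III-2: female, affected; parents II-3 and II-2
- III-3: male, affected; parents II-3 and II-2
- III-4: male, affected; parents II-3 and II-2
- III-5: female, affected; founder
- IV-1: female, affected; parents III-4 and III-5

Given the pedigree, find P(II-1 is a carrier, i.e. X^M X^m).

I-1 is unaffected, so I-1 is X^M Y.
I-2 is unaffected so carries M and passed m to II-2 (X^M X^m, whose M came from I-1), so I-2 is X^M X^m.
Their cross gives offspring ratios 1/2 X^M X^M : 1/2 X^M X^m. Conditioning on II-1 being unaffected, P(X^M X^m) = 1/2 / 1 = 1/2.

1/2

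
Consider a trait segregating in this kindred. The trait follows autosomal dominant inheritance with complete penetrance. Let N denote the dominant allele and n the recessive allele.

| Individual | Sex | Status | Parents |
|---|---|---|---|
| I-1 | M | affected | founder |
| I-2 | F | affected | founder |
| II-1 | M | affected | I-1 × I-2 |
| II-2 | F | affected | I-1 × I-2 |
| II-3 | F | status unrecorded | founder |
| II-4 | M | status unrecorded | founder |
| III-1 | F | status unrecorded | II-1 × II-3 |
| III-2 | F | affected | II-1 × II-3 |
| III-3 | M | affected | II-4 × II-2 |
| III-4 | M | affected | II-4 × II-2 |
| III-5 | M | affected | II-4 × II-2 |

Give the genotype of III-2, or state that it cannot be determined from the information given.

cannot be determined

III-2's phenotype allows NN or Nn, and no parent or child forces a single allele at both positions; consistent genotype assignments exist with III-2 as NN or Nn.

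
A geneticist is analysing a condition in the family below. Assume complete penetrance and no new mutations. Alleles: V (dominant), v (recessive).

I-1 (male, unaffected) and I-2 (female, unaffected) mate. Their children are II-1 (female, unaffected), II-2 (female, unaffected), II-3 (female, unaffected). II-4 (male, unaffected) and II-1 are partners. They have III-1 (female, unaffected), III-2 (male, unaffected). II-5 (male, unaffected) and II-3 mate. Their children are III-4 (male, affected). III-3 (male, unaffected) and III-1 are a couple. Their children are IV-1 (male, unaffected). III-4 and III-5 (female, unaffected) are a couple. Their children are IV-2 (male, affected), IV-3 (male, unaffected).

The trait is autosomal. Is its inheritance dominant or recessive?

II-5 and II-3 are both unaffected yet have an affected child III-4. Under dominance, an affected child requires at least one affected parent, so the trait cannot be dominant.

recessive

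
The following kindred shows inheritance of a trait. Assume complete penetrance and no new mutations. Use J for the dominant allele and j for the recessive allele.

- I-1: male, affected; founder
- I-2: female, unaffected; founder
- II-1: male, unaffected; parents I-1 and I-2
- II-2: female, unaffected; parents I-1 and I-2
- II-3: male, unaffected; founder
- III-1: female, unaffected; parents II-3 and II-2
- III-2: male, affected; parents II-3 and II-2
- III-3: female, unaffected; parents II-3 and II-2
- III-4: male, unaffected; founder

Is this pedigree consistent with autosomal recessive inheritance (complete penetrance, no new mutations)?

A consistent assignment under autosomal recessive exists: I-1 jj, I-2 JJ, II-1 Jj, II-2 Jj, II-3 Jj, III-1 JJ, III-2 jj, III-3 JJ, III-4 JJ.
In this assignment every recorded phenotype matches its genotype and every non-founder's genotype is obtainable from its parents' genotypes, so the pedigree is consistent.

Yes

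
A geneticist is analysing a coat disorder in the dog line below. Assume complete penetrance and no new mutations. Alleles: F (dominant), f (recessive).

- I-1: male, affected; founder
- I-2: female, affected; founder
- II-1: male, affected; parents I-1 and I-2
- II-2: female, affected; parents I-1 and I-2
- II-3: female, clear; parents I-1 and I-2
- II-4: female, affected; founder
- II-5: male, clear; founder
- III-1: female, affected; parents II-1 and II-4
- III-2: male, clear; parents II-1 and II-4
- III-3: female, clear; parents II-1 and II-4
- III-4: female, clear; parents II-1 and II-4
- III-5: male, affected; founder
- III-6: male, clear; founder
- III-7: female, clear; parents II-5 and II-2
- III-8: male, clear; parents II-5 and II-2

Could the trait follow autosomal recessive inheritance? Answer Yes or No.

Under autosomal recessive, II-3 (clear, female) cannot arise from I-1 (affected) × I-2 (affected).

No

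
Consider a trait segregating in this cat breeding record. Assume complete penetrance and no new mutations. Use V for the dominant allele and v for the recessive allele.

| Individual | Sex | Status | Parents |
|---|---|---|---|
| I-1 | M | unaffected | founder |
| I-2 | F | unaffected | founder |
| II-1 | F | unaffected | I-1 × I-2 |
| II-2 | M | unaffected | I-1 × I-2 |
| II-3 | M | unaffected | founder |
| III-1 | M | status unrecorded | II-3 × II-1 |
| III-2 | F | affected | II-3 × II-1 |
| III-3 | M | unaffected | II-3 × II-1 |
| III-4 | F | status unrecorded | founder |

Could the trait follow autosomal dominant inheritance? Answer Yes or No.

Under autosomal dominant, III-2 (affected, female) cannot arise from II-3 (unaffected) × II-1 (unaffected).

No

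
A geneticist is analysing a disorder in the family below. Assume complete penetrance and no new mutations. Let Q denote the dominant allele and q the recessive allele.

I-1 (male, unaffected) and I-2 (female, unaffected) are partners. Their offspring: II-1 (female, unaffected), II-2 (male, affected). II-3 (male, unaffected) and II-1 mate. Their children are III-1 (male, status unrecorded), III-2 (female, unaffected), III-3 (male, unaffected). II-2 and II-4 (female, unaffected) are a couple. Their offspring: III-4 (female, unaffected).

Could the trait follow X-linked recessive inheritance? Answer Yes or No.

A consistent assignment under X-linked recessive exists: I-1 X^Q Y, I-2 X^Q X^q, II-1 X^Q X^Q, II-2 X^q Y, II-3 X^Q Y, II-4 X^Q X^Q, III-1 X^Q Y, III-2 X^Q X^Q, III-3 X^Q Y, III-4 X^Q X^q.
In this assignment every recorded phenotype matches its genotype and every non-founder's genotype is obtainable from its parents' genotypes, so the pedigree is consistent.

Yes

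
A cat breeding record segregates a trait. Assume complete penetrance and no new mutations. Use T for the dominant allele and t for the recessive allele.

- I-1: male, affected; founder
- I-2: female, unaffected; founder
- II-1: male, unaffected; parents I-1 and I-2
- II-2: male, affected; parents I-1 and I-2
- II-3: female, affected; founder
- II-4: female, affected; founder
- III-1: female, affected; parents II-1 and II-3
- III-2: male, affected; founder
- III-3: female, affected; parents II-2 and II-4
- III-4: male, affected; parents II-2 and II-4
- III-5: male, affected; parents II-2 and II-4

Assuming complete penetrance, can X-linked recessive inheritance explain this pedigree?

Under X-linked recessive, III-1 (affected, female) cannot arise from II-1 (unaffected) × II-3 (affected).

No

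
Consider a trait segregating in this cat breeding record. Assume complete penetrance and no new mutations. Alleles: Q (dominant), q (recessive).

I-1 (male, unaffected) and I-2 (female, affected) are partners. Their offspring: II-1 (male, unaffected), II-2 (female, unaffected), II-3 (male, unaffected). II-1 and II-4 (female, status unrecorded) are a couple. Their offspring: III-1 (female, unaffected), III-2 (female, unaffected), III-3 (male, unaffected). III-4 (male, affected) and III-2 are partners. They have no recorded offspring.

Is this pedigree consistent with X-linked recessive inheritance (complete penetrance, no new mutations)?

Under X-linked recessive, II-1 (unaffected, male) cannot arise from I-1 (unaffected) × I-2 (affected).

No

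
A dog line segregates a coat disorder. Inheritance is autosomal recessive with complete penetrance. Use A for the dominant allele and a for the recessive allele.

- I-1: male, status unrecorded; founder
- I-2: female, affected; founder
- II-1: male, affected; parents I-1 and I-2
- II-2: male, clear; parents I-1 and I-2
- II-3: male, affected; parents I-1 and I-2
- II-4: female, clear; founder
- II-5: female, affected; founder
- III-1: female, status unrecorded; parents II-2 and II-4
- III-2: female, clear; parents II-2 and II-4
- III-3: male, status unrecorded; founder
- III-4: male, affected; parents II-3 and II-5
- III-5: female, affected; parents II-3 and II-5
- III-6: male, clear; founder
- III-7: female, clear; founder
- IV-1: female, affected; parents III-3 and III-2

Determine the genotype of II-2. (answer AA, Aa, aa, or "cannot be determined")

From phenotype alone, II-2 is AA or Aa.
II-2 is clear so carries A and received a from I-2 (aa), so II-2 is Aa.

Aa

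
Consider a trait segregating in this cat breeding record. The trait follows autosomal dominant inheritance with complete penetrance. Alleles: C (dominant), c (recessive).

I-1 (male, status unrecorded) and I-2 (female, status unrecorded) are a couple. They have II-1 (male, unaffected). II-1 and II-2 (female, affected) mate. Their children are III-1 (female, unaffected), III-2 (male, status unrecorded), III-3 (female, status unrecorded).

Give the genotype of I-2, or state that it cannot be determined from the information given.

I-2's phenotype is unrecorded, and no parent or child forces a single allele at both positions; consistent genotype assignments exist with I-2 as Cc or cc.

cannot be determined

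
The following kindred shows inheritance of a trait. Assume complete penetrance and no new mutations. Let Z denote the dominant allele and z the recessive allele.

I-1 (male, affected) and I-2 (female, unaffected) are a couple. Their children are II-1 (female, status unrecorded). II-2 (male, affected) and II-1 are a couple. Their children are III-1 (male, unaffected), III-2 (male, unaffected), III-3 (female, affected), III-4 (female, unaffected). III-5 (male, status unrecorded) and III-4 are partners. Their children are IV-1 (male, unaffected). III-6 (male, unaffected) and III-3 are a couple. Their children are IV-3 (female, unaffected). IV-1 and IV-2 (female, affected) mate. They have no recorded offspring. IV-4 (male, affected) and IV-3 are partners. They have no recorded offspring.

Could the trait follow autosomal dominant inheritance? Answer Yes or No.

A consistent assignment under autosomal dominant exists: I-1 ZZ, I-2 zz, II-1 Zz, II-2 Zz, III-1 zz, III-2 zz, III-3 Zz, III-4 zz, III-5 Zz, III-6 zz, IV-1 zz, IV-2 ZZ, IV-3 zz, IV-4 ZZ.
In this assignment every recorded phenotype matches its genotype and every non-founder's genotype is obtainable from its parents' genotypes, so the pedigree is consistent.

Yes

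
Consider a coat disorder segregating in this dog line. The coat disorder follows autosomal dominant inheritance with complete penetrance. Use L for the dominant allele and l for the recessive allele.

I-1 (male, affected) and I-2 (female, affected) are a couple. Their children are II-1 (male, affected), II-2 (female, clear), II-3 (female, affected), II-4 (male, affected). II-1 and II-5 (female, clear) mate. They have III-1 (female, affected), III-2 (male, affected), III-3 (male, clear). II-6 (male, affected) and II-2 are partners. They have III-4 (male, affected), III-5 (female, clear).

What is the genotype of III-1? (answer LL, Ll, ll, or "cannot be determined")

Ll

From phenotype alone, III-1 is LL or Ll.
III-1 is affected so carries L and received l from II-5 (ll), so III-1 is Ll.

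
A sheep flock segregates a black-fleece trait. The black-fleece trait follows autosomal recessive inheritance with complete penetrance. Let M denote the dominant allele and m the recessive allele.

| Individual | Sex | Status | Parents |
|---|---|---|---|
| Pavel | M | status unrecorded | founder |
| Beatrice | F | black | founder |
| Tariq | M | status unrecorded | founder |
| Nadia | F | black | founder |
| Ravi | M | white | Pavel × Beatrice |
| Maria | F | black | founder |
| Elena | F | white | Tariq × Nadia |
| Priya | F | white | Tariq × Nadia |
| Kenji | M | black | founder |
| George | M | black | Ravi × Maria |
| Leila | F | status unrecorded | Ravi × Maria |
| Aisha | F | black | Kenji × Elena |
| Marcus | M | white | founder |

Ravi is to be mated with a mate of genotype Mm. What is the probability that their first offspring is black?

Ravi is white so carries M and received m from Beatrice (mm), so Ravi is Mm.
The cross gives 1/4 MM : 1/2 Mm : 1/4 mm, so P(offspring is black) = 1/4.

1/4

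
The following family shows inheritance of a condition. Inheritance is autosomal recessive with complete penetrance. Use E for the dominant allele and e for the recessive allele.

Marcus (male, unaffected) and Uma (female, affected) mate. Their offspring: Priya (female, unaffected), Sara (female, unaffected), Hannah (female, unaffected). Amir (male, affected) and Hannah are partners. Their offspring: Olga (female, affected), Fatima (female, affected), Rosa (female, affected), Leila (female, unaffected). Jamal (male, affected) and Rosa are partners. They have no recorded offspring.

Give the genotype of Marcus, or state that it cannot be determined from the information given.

Marcus's phenotype allows EE or Ee, and no parent or child forces a single allele at both positions; consistent genotype assignments exist with Marcus as EE or Ee.

cannot be determined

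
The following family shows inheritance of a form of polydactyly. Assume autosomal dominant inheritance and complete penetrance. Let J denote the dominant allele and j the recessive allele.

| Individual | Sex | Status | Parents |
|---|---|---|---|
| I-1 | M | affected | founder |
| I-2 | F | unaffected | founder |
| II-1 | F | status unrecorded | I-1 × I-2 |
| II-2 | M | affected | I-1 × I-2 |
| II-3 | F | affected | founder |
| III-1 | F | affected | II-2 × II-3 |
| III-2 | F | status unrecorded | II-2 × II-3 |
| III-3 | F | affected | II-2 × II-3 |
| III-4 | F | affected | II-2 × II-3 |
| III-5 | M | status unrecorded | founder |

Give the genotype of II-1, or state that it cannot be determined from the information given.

cannot be determined

II-1's phenotype is unrecorded, and no parent or child forces a single allele at both positions; consistent genotype assignments exist with II-1 as Jj or jj.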